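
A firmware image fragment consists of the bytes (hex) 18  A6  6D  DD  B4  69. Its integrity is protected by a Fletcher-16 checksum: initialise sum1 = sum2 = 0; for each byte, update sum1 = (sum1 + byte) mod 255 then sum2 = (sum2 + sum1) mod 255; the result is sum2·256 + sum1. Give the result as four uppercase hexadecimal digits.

Running sums (mod 255):
  after byte 0 (18): sum1=24, sum2=24
  after byte 1 (A6): sum1=190, sum2=214
  after byte 2 (6D): sum1=44, sum2=3
  after byte 3 (DD): sum1=10, sum2=13
  after byte 4 (B4): sum1=190, sum2=203
  after byte 5 (69): sum1=40, sum2=243
Checksum = sum2·256 + sum1 = 243·256 + 40 = 62248 = 0xF328.

F328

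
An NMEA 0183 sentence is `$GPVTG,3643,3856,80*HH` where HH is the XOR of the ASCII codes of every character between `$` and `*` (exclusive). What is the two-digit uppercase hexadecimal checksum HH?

XOR the ASCII codes of the payload characters:
  'G' = 0x47 → acc = 0x47
  'P' = 0x50 → acc = 0x17
  'V' = 0x56 → acc = 0x41
  'T' = 0x54 → acc = 0x15
  'G' = 0x47 → acc = 0x52
  ',' = 0x2C → acc = 0x7E
  '3' = 0x33 → acc = 0x4D
  '6' = 0x36 → acc = 0x7B
  '4' = 0x34 → acc = 0x4F
  '3' = 0x33 → acc = 0x7C
  ',' = 0x2C → acc = 0x50
  '3' = 0x33 → acc = 0x63
  '8' = 0x38 → acc = 0x5B
  '5' = 0x35 → acc = 0x6E
  '6' = 0x36 → acc = 0x58
  ',' = 0x2C → acc = 0x74
  '8' = 0x38 → acc = 0x4C
  '0' = 0x30 → acc = 0x7C
Checksum = 0x7C.

7C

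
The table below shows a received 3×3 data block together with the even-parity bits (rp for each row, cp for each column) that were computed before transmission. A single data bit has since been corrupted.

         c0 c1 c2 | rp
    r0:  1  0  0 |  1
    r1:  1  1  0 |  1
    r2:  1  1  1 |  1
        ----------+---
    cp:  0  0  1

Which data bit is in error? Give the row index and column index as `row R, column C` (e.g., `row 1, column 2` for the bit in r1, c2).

row 1, column 0

Recompute each row's even parity and compare to rp:
  r0: data parity 1, sent rp 1 → ok
  r1: data parity 0, sent rp 1 → mismatch
  r2: data parity 1, sent rp 1 → ok
Recompute each column's even parity and compare to cp:
  c0: data parity 1, sent cp 0 → mismatch
  c1: data parity 0, sent cp 0 → ok
  c2: data parity 1, sent cp 1 → ok
Exactly one row (r1) and one column (c0) fail → the flipped bit is at their intersection.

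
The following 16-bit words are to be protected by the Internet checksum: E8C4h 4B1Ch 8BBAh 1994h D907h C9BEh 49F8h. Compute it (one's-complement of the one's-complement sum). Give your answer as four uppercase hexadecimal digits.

One's-complement addition (fold any carry out of bit 15 back into bit 0):
  0xE8C4 + 0x4B1C = 0x133E0 → wrap carry → 0x33E1
  0x33E1 + 0x8BBA = 0x0BF9B
  0xBF9B + 0x1994 = 0x0D92F
  0xD92F + 0xD907 = 0x1B236 → wrap carry → 0xB237
  0xB237 + 0xC9BE = 0x17BF5 → wrap carry → 0x7BF6
  0x7BF6 + 0x49F8 = 0x0C5EE
One's-complement sum = 0xC5EE.
Checksum = ~0xC5EE & 0xFFFF = 0x3A11.

3A11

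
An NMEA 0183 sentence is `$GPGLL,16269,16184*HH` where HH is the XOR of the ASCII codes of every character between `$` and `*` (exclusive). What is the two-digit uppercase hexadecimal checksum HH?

XOR the ASCII codes of the payload characters:
  'G' = 0x47 → acc = 0x47
  'P' = 0x50 → acc = 0x17
  'G' = 0x47 → acc = 0x50
  'L' = 0x4C → acc = 0x1C
  'L' = 0x4C → acc = 0x50
  ',' = 0x2C → acc = 0x7C
  '1' = 0x31 → acc = 0x4D
  '6' = 0x36 → acc = 0x7B
  '2' = 0x32 → acc = 0x49
  '6' = 0x36 → acc = 0x7F
  '9' = 0x39 → acc = 0x46
  ',' = 0x2C → acc = 0x6A
  '1' = 0x31 → acc = 0x5B
  '6' = 0x36 → acc = 0x6D
  '1' = 0x31 → acc = 0x5C
  '8' = 0x38 → acc = 0x64
  '4' = 0x34 → acc = 0x50
Checksum = 0x50.

50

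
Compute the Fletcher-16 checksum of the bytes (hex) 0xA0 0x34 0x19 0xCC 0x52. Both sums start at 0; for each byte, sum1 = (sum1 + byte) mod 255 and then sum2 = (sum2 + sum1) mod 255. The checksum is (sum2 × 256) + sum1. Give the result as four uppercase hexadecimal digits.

2B0D

Running sums (mod 255):
  after byte 0 (0xA0): sum1=160, sum2=160
  after byte 1 (0x34): sum1=212, sum2=117
  after byte 2 (0x19): sum1=237, sum2=99
  after byte 3 (0xCC): sum1=186, sum2=30
  after byte 4 (0x52): sum1=13, sum2=43
Checksum = sum2·256 + sum1 = 43·256 + 13 = 11021 = 0x2B0D.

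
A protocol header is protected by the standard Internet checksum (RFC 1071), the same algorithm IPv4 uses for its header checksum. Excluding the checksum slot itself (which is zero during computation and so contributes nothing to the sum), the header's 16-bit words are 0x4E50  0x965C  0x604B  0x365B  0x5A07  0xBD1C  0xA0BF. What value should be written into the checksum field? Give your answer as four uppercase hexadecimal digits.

CCC8

One's-complement addition (fold any carry out of bit 15 back into bit 0):
  0x4E50 + 0x965C = 0x0E4AC
  0xE4AC + 0x604B = 0x144F7 → wrap carry → 0x44F8
  0x44F8 + 0x365B = 0x07B53
  0x7B53 + 0x5A07 = 0x0D55A
  0xD55A + 0xBD1C = 0x19276 → wrap carry → 0x9277
  0x9277 + 0xA0BF = 0x13336 → wrap carry → 0x3337
One's-complement sum = 0x3337.
Checksum = ~0x3337 & 0xFFFF = 0xCCC8.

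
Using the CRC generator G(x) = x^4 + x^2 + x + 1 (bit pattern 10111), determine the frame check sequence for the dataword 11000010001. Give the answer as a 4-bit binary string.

Append 4 zeros: 110000100010000. Divide by 10111 (XOR where the leading bit is 1):
  pos 0: 11000 XOR 10111 = 01111
  pos 1: 11110 XOR 10111 = 01001
  pos 2: 10011 XOR 10111 = 00100
  pos 4: 10000 XOR 10111 = 00111
  pos 6: 11101 XOR 10111 = 01010
  pos 7: 10100 XOR 10111 = 00011
  pos 10: 11000 XOR 10111 = 01111
Remainder (last 4 bits) = 1111. This is the CRC / FCS.

1111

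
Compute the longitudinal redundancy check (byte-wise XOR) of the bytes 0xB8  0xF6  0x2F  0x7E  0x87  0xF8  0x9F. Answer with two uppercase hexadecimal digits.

XOR the bytes together:
  start with 0xB8
  0xB8 ⊕ 0xF6 = 0x4E
  0x4E ⊕ 0x2F = 0x61
  0x61 ⊕ 0x7E = 0x1F
  0x1F ⊕ 0x87 = 0x98
  0x98 ⊕ 0xF8 = 0x60
  0x60 ⊕ 0x9F = 0xFF

FF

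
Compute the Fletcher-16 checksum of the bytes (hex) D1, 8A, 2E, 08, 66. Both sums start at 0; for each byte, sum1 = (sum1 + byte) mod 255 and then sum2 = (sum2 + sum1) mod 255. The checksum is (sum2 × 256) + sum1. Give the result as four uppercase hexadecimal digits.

Running sums (mod 255):
  after byte 0 (D1): sum1=209, sum2=209
  after byte 1 (8A): sum1=92, sum2=46
  after byte 2 (2E): sum1=138, sum2=184
  after byte 3 (08): sum1=146, sum2=75
  after byte 4 (66): sum1=248, sum2=68
Checksum = sum2·256 + sum1 = 68·256 + 248 = 17656 = 0x44F8.

44F8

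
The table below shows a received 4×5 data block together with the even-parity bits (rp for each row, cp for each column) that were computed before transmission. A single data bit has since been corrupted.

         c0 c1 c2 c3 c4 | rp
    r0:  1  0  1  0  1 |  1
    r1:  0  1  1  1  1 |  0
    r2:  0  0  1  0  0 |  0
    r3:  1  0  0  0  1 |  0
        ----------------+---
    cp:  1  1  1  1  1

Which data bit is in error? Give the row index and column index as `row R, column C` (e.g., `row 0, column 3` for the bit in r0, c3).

row 2, column 0

Recompute each row's even parity and compare to rp:
  r0: data parity 1, sent rp 1 → ok
  r1: data parity 0, sent rp 0 → ok
  r2: data parity 1, sent rp 0 → mismatch
  r3: data parity 0, sent rp 0 → ok
Recompute each column's even parity and compare to cp:
  c0: data parity 0, sent cp 1 → mismatch
  c1: data parity 1, sent cp 1 → ok
  c2: data parity 1, sent cp 1 → ok
  c3: data parity 1, sent cp 1 → ok
  c4: data parity 1, sent cp 1 → ok
Exactly one row (r2) and one column (c0) fail → the flipped bit is at their intersection.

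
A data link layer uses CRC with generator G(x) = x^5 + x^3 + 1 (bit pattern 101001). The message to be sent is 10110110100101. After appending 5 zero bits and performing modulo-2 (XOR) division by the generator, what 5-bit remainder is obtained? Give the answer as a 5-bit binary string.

01111

Append 5 zeros: 1011011010010100000. Divide by 101001 (XOR where the leading bit is 1):
  pos 0: 101101 XOR 101001 = 000100
  pos 3: 100101 XOR 101001 = 001100
  pos 5: 110000 XOR 101001 = 011001
  pos 6: 110011 XOR 101001 = 011010
  pos 7: 110100 XOR 101001 = 011101
  pos 8: 111011 XOR 101001 = 010010
  pos 9: 100100 XOR 101001 = 001101
  pos 11: 110100 XOR 101001 = 011101
  pos 12: 111010 XOR 101001 = 010011
  pos 13: 100110 XOR 101001 = 001111
Remainder (last 5 bits) = 01111. This is the CRC / FCS.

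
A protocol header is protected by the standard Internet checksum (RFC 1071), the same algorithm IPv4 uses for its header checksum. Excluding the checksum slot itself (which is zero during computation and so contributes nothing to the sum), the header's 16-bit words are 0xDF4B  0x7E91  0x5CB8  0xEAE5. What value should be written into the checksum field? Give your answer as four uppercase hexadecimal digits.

One's-complement addition (fold any carry out of bit 15 back into bit 0):
  0xDF4B + 0x7E91 = 0x15DDC → wrap carry → 0x5DDD
  0x5DDD + 0x5CB8 = 0x0BA95
  0xBA95 + 0xEAE5 = 0x1A57A → wrap carry → 0xA57B
One's-complement sum = 0xA57B.
Checksum = ~0xA57B & 0xFFFF = 0x5A84.

5A84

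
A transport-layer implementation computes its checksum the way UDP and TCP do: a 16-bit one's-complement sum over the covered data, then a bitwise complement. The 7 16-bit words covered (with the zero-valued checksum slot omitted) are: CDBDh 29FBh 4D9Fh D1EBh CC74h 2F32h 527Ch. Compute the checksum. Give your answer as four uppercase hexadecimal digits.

One's-complement addition (fold any carry out of bit 15 back into bit 0):
  0xCDBD + 0x29FB = 0x0F7B8
  0xF7B8 + 0x4D9F = 0x14557 → wrap carry → 0x4558
  0x4558 + 0xD1EB = 0x11743 → wrap carry → 0x1744
  0x1744 + 0xCC74 = 0x0E3B8
  0xE3B8 + 0x2F32 = 0x112EA → wrap carry → 0x12EB
  0x12EB + 0x527C = 0x06567
One's-complement sum = 0x6567.
Checksum = ~0x6567 & 0xFFFF = 0x9A98.

9A98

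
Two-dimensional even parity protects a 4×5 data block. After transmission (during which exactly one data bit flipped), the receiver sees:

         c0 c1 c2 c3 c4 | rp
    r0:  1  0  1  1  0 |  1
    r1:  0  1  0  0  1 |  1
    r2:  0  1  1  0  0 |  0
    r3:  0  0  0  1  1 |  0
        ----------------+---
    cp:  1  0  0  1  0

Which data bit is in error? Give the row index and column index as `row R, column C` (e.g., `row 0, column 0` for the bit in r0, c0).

Recompute each row's even parity and compare to rp:
  r0: data parity 1, sent rp 1 → ok
  r1: data parity 0, sent rp 1 → mismatch
  r2: data parity 0, sent rp 0 → ok
  r3: data parity 0, sent rp 0 → ok
Recompute each column's even parity and compare to cp:
  c0: data parity 1, sent cp 1 → ok
  c1: data parity 0, sent cp 0 → ok
  c2: data parity 0, sent cp 0 → ok
  c3: data parity 0, sent cp 1 → mismatch
  c4: data parity 0, sent cp 0 → ok
Exactly one row (r1) and one column (c3) fail → the flipped bit is at their intersection.

row 1, column 3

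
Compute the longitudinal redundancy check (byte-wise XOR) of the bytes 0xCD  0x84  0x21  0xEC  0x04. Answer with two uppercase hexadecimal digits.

80

XOR the bytes together:
  start with 0xCD
  0xCD ⊕ 0x84 = 0x49
  0x49 ⊕ 0x21 = 0x68
  0x68 ⊕ 0xEC = 0x84
  0x84 ⊕ 0x04 = 0x80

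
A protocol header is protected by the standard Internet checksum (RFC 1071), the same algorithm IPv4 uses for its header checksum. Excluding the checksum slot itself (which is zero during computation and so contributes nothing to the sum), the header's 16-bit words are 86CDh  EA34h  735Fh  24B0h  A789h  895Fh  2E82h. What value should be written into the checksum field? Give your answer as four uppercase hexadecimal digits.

9782

One's-complement addition (fold any carry out of bit 15 back into bit 0):
  0x86CD + 0xEA34 = 0x17101 → wrap carry → 0x7102
  0x7102 + 0x735F = 0x0E461
  0xE461 + 0x24B0 = 0x10911 → wrap carry → 0x0912
  0x0912 + 0xA789 = 0x0B09B
  0xB09B + 0x895F = 0x139FA → wrap carry → 0x39FB
  0x39FB + 0x2E82 = 0x0687D
One's-complement sum = 0x687D.
Checksum = ~0x687D & 0xFFFF = 0x9782.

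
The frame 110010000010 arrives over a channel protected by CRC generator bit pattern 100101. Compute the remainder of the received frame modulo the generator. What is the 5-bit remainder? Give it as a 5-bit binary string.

00000

Modulo-2 division of 110010000010 by 100101:
  pos 0: 110010 XOR 100101 = 010111
  pos 1: 101110 XOR 100101 = 001011
  pos 3: 101100 XOR 100101 = 001001
  pos 5: 100101 XOR 100101 = 000000
Remainder = 00000 (zero — the frame passes the CRC check).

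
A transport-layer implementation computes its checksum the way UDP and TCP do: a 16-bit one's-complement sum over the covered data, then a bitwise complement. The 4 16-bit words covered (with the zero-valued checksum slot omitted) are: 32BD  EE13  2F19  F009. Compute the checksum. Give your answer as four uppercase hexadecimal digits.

C00B

One's-complement addition (fold any carry out of bit 15 back into bit 0):
  0x32BD + 0xEE13 = 0x120D0 → wrap carry → 0x20D1
  0x20D1 + 0x2F19 = 0x04FEA
  0x4FEA + 0xF009 = 0x13FF3 → wrap carry → 0x3FF4
One's-complement sum = 0x3FF4.
Checksum = ~0x3FF4 & 0xFFFF = 0xC00B.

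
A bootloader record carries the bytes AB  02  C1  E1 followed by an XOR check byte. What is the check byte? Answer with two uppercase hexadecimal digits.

89

XOR the bytes together:
  start with 0xAB
  0xAB ⊕ 0x02 = 0xA9
  0xA9 ⊕ 0xC1 = 0x68
  0x68 ⊕ 0xE1 = 0x89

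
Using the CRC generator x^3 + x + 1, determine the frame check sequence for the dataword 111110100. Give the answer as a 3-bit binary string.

Append 3 zeros: 111110100000. Divide by 1011 (XOR where the leading bit is 1):
  pos 0: 1111 XOR 1011 = 0100
  pos 1: 1001 XOR 1011 = 0010
  pos 3: 1001 XOR 1011 = 0010
  pos 5: 1000 XOR 1011 = 0011
  pos 7: 1100 XOR 1011 = 0111
  pos 8: 1110 XOR 1011 = 0101
Remainder (last 3 bits) = 101. This is the CRC / FCS.

101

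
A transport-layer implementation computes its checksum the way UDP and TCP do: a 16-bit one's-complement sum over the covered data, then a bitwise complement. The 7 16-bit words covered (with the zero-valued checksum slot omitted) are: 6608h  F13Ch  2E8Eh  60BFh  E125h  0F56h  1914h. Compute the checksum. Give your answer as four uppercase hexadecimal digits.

One's-complement addition (fold any carry out of bit 15 back into bit 0):
  0x6608 + 0xF13C = 0x15744 → wrap carry → 0x5745
  0x5745 + 0x2E8E = 0x085D3
  0x85D3 + 0x60BF = 0x0E692
  0xE692 + 0xE125 = 0x1C7B7 → wrap carry → 0xC7B8
  0xC7B8 + 0x0F56 = 0x0D70E
  0xD70E + 0x1914 = 0x0F022
One's-complement sum = 0xF022.
Checksum = ~0xF022 & 0xFFFF = 0x0FDD.

0FDD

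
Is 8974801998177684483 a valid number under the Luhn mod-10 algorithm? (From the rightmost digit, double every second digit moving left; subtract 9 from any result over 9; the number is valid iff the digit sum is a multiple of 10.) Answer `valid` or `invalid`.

From the right, keep odd positions and double even positions (subtract 9 from any doubled value over 9):
  doubled (positions 2,4,...): 7 8 3 5 7 9 0 8 9 → sum 56
  kept (positions 1,3,...): 3 4 8 7 1 9 1 8 7 8 → sum 56
Total = 112.
112 mod 10 = 2, so the number is invalid.

invalid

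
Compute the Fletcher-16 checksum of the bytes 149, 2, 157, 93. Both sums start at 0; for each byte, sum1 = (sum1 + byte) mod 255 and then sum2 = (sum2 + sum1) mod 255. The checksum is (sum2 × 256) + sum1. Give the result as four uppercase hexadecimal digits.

F492

Running sums (mod 255):
  after byte 0 (149): sum1=149, sum2=149
  after byte 1 (2): sum1=151, sum2=45
  after byte 2 (157): sum1=53, sum2=98
  after byte 3 (93): sum1=146, sum2=244
Checksum = sum2·256 + sum1 = 244·256 + 146 = 62610 = 0xF492.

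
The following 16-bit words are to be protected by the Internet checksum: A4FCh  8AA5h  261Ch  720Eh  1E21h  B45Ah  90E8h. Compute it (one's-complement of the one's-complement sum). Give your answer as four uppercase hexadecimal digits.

D4CE

One's-complement addition (fold any carry out of bit 15 back into bit 0):
  0xA4FC + 0x8AA5 = 0x12FA1 → wrap carry → 0x2FA2
  0x2FA2 + 0x261C = 0x055BE
  0x55BE + 0x720E = 0x0C7CC
  0xC7CC + 0x1E21 = 0x0E5ED
  0xE5ED + 0xB45A = 0x19A47 → wrap carry → 0x9A48
  0x9A48 + 0x90E8 = 0x12B30 → wrap carry → 0x2B31
One's-complement sum = 0x2B31.
Checksum = ~0x2B31 & 0xFFFF = 0xD4CE.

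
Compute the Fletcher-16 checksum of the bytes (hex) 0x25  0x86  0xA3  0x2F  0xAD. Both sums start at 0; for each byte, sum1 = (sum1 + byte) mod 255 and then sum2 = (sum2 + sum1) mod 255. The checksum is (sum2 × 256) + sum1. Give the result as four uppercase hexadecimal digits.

Running sums (mod 255):
  after byte 0 (0x25): sum1=37, sum2=37
  after byte 1 (0x86): sum1=171, sum2=208
  after byte 2 (0xA3): sum1=79, sum2=32
  after byte 3 (0x2F): sum1=126, sum2=158
  after byte 4 (0xAD): sum1=44, sum2=202
Checksum = sum2·256 + sum1 = 202·256 + 44 = 51756 = 0xCA2C.

CA2C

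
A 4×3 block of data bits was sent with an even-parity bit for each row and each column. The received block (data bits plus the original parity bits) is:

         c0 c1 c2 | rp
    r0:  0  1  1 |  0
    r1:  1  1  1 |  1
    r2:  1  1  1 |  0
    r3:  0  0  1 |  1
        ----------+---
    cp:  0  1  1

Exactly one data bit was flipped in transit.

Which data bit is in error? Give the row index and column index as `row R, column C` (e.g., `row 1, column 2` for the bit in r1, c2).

row 2, column 2

Recompute each row's even parity and compare to rp:
  r0: data parity 0, sent rp 0 → ok
  r1: data parity 1, sent rp 1 → ok
  r2: data parity 1, sent rp 0 → mismatch
  r3: data parity 1, sent rp 1 → ok
Recompute each column's even parity and compare to cp:
  c0: data parity 0, sent cp 0 → ok
  c1: data parity 1, sent cp 1 → ok
  c2: data parity 0, sent cp 1 → mismatch
Exactly one row (r2) and one column (c2) fail → the flipped bit is at their intersection.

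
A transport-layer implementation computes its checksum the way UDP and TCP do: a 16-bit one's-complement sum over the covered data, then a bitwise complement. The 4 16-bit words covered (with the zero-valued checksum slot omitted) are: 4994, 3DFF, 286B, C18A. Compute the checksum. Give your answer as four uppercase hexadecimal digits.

8E76

One's-complement addition (fold any carry out of bit 15 back into bit 0):
  0x4994 + 0x3DFF = 0x08793
  0x8793 + 0x286B = 0x0AFFE
  0xAFFE + 0xC18A = 0x17188 → wrap carry → 0x7189
One's-complement sum = 0x7189.
Checksum = ~0x7189 & 0xFFFF = 0x8E76.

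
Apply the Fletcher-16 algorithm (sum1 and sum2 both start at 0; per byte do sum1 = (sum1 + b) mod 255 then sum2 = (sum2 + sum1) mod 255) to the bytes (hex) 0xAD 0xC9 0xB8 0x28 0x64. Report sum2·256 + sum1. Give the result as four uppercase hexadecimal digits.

Running sums (mod 255):
  after byte 0 (0xAD): sum1=173, sum2=173
  after byte 1 (0xC9): sum1=119, sum2=37
  after byte 2 (0xB8): sum1=48, sum2=85
  after byte 3 (0x28): sum1=88, sum2=173
  after byte 4 (0x64): sum1=188, sum2=106
Checksum = sum2·256 + sum1 = 106·256 + 188 = 27324 = 0x6ABC.

6ABC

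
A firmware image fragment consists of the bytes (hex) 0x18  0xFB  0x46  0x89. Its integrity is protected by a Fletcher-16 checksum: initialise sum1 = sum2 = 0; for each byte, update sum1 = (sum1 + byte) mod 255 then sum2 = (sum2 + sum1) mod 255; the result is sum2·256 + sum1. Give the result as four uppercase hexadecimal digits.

6AE3

Running sums (mod 255):
  after byte 0 (0x18): sum1=24, sum2=24
  after byte 1 (0xFB): sum1=20, sum2=44
  after byte 2 (0x46): sum1=90, sum2=134
  after byte 3 (0x89): sum1=227, sum2=106
Checksum = sum2·256 + sum1 = 106·256 + 227 = 27363 = 0x6AE3.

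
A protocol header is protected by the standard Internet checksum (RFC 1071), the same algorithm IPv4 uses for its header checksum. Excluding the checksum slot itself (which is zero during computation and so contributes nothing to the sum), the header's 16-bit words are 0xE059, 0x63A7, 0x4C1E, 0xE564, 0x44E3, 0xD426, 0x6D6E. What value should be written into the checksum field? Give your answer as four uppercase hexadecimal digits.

One's-complement addition (fold any carry out of bit 15 back into bit 0):
  0xE059 + 0x63A7 = 0x14400 → wrap carry → 0x4401
  0x4401 + 0x4C1E = 0x0901F
  0x901F + 0xE564 = 0x17583 → wrap carry → 0x7584
  0x7584 + 0x44E3 = 0x0BA67
  0xBA67 + 0xD426 = 0x18E8D → wrap carry → 0x8E8E
  0x8E8E + 0x6D6E = 0x0FBFC
One's-complement sum = 0xFBFC.
Checksum = ~0xFBFC & 0xFFFF = 0x0403.

0403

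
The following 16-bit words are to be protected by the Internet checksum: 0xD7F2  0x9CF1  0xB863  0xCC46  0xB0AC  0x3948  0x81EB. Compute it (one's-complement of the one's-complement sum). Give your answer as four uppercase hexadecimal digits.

9A90

One's-complement addition (fold any carry out of bit 15 back into bit 0):
  0xD7F2 + 0x9CF1 = 0x174E3 → wrap carry → 0x74E4
  0x74E4 + 0xB863 = 0x12D47 → wrap carry → 0x2D48
  0x2D48 + 0xCC46 = 0x0F98E
  0xF98E + 0xB0AC = 0x1AA3A → wrap carry → 0xAA3B
  0xAA3B + 0x3948 = 0x0E383
  0xE383 + 0x81EB = 0x1656E → wrap carry → 0x656F
One's-complement sum = 0x656F.
Checksum = ~0x656F & 0xFFFF = 0x9A90.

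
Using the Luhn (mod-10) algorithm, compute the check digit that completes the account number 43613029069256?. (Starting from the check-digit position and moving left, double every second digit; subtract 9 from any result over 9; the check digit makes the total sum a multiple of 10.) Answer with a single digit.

Partial digits right→left: 6 5 2 9 6 0 9 2 0 3 1 6 3 4
Double every second digit counting from the check-digit position (so the 1st, 3rd, 5th, ... of the partial from the right).
  doubled (with −9 where >9): 3 4 3 9 0 2 6 → sum 27
  kept as-is: 5 9 0 2 3 6 4 → sum 29
Total = 27 + 29 = 56.
Check digit = (10 − (56 mod 10)) mod 10 = 4.

4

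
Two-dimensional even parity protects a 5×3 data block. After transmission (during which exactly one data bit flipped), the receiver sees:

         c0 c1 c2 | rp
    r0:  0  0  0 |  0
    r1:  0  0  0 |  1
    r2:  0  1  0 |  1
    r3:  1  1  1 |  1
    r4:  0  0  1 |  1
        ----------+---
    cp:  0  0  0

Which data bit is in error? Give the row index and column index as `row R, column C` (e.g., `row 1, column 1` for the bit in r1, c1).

row 1, column 0

Recompute each row's even parity and compare to rp:
  r0: data parity 0, sent rp 0 → ok
  r1: data parity 0, sent rp 1 → mismatch
  r2: data parity 1, sent rp 1 → ok
  r3: data parity 1, sent rp 1 → ok
  r4: data parity 1, sent rp 1 → ok
Recompute each column's even parity and compare to cp:
  c0: data parity 1, sent cp 0 → mismatch
  c1: data parity 0, sent cp 0 → ok
  c2: data parity 0, sent cp 0 → ok
Exactly one row (r1) and one column (c0) fail → the flipped bit is at their intersection.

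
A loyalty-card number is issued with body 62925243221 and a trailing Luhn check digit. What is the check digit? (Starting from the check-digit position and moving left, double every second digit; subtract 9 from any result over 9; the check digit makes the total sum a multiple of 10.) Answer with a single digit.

Partial digits right→left: 1 2 2 3 4 2 5 2 9 2 6
Double every second digit counting from the check-digit position (so the 1st, 3rd, 5th, ... of the partial from the right).
  doubled (with −9 where >9): 2 4 8 1 9 3 → sum 27
  kept as-is: 2 3 2 2 2 → sum 11
Total = 27 + 11 = 38.
Check digit = (10 − (38 mod 10)) mod 10 = 2.

2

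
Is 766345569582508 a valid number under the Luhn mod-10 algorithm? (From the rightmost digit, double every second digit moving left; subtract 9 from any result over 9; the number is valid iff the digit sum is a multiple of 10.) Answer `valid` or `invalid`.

valid

From the right, keep odd positions and double even positions (subtract 9 from any doubled value over 9):
  doubled (positions 2,4,...): 0 4 1 3 1 6 3 → sum 18
  kept (positions 1,3,...): 8 5 8 9 5 4 6 7 → sum 52
Total = 70.
70 mod 10 = 0, so the number is valid.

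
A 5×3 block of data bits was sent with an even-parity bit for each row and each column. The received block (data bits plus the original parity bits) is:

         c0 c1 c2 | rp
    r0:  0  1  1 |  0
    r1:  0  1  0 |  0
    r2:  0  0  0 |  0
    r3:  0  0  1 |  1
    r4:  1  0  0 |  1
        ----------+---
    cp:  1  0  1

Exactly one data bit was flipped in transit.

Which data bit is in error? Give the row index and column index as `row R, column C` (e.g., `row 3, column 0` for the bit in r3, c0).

Recompute each row's even parity and compare to rp:
  r0: data parity 0, sent rp 0 → ok
  r1: data parity 1, sent rp 0 → mismatch
  r2: data parity 0, sent rp 0 → ok
  r3: data parity 1, sent rp 1 → ok
  r4: data parity 1, sent rp 1 → ok
Recompute each column's even parity and compare to cp:
  c0: data parity 1, sent cp 1 → ok
  c1: data parity 0, sent cp 0 → ok
  c2: data parity 0, sent cp 1 → mismatch
Exactly one row (r1) and one column (c2) fail → the flipped bit is at their intersection.

row 1, column 2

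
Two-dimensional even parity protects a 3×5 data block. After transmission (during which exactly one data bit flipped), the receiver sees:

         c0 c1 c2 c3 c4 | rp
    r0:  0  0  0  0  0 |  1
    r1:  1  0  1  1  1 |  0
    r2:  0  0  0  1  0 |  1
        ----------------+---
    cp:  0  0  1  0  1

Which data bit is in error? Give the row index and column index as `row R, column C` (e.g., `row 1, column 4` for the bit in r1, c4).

Recompute each row's even parity and compare to rp:
  r0: data parity 0, sent rp 1 → mismatch
  r1: data parity 0, sent rp 0 → ok
  r2: data parity 1, sent rp 1 → ok
Recompute each column's even parity and compare to cp:
  c0: data parity 1, sent cp 0 → mismatch
  c1: data parity 0, sent cp 0 → ok
  c2: data parity 1, sent cp 1 → ok
  c3: data parity 0, sent cp 0 → ok
  c4: data parity 1, sent cp 1 → ok
Exactly one row (r0) and one column (c0) fail → the flipped bit is at their intersection.

row 0, column 0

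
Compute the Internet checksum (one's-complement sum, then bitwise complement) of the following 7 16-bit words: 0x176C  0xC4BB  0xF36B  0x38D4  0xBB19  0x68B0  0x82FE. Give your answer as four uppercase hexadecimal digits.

One's-complement addition (fold any carry out of bit 15 back into bit 0):
  0x176C + 0xC4BB = 0x0DC27
  0xDC27 + 0xF36B = 0x1CF92 → wrap carry → 0xCF93
  0xCF93 + 0x38D4 = 0x10867 → wrap carry → 0x0868
  0x0868 + 0xBB19 = 0x0C381
  0xC381 + 0x68B0 = 0x12C31 → wrap carry → 0x2C32
  0x2C32 + 0x82FE = 0x0AF30
One's-complement sum = 0xAF30.
Checksum = ~0xAF30 & 0xFFFF = 0x50CF.

50CF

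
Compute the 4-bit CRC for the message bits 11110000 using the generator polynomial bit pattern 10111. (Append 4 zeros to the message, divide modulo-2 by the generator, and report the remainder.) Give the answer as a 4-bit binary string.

1001

Append 4 zeros: 111100000000. Divide by 10111 (XOR where the leading bit is 1):
  pos 0: 11110 XOR 10111 = 01001
  pos 1: 10010 XOR 10111 = 00101
  pos 3: 10100 XOR 10111 = 00011
  pos 6: 11000 XOR 10111 = 01111
  pos 7: 11110 XOR 10111 = 01001
Remainder (last 4 bits) = 1001. This is the CRC / FCS.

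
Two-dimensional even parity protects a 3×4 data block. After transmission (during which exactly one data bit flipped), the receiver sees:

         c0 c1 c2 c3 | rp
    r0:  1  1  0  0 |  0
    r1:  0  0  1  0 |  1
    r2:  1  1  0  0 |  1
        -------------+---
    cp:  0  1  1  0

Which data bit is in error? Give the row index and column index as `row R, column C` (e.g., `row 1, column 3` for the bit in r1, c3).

row 2, column 1

Recompute each row's even parity and compare to rp:
  r0: data parity 0, sent rp 0 → ok
  r1: data parity 1, sent rp 1 → ok
  r2: data parity 0, sent rp 1 → mismatch
Recompute each column's even parity and compare to cp:
  c0: data parity 0, sent cp 0 → ok
  c1: data parity 0, sent cp 1 → mismatch
  c2: data parity 1, sent cp 1 → ok
  c3: data parity 0, sent cp 0 → ok
Exactly one row (r2) and one column (c1) fail → the flipped bit is at their intersection.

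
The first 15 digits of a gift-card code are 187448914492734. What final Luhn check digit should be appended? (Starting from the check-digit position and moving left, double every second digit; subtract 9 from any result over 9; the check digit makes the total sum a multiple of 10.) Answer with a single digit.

6

Partial digits right→left: 4 3 7 2 9 4 4 1 9 8 4 4 7 8 1
Double every second digit counting from the check-digit position (so the 1st, 3rd, 5th, ... of the partial from the right).
  doubled (with −9 where >9): 8 5 9 8 9 8 5 2 → sum 54
  kept as-is: 3 2 4 1 8 4 8 → sum 30
Total = 54 + 30 = 84.
Check digit = (10 − (84 mod 10)) mod 10 = 6.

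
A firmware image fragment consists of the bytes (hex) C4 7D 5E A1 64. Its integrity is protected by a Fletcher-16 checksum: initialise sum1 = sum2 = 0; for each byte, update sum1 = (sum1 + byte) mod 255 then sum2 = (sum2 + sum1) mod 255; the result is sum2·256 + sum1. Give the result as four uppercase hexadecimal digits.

Running sums (mod 255):
  after byte 0 (C4): sum1=196, sum2=196
  after byte 1 (7D): sum1=66, sum2=7
  after byte 2 (5E): sum1=160, sum2=167
  after byte 3 (A1): sum1=66, sum2=233
  after byte 4 (64): sum1=166, sum2=144
Checksum = sum2·256 + sum1 = 144·256 + 166 = 37030 = 0x90A6.

90A6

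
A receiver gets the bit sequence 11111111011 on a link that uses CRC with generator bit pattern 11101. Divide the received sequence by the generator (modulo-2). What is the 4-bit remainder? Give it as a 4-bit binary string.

0000

Modulo-2 division of 11111111011 by 11101:
  pos 0: 11111 XOR 11101 = 00010
  pos 3: 10111 XOR 11101 = 01010
  pos 4: 10100 XOR 11101 = 01001
  pos 5: 10011 XOR 11101 = 01110
  pos 6: 11101 XOR 11101 = 00000
Remainder = 0000 (zero — the frame passes the CRC check).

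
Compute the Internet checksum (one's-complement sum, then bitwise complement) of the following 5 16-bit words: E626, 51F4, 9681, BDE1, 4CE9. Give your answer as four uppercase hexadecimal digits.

2698

One's-complement addition (fold any carry out of bit 15 back into bit 0):
  0xE626 + 0x51F4 = 0x1381A → wrap carry → 0x381B
  0x381B + 0x9681 = 0x0CE9C
  0xCE9C + 0xBDE1 = 0x18C7D → wrap carry → 0x8C7E
  0x8C7E + 0x4CE9 = 0x0D967
One's-complement sum = 0xD967.
Checksum = ~0xD967 & 0xFFFF = 0x2698.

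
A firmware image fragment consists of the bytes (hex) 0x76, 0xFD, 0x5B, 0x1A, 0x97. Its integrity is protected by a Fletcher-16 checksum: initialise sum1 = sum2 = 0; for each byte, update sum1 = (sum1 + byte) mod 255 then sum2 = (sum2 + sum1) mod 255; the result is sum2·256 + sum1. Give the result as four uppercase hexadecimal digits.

Running sums (mod 255):
  after byte 0 (0x76): sum1=118, sum2=118
  after byte 1 (0xFD): sum1=116, sum2=234
  after byte 2 (0x5B): sum1=207, sum2=186
  after byte 3 (0x1A): sum1=233, sum2=164
  after byte 4 (0x97): sum1=129, sum2=38
Checksum = sum2·256 + sum1 = 38·256 + 129 = 9857 = 0x2681.

2681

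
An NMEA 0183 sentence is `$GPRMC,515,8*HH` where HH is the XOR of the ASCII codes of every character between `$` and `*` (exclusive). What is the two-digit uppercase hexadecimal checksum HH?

42

XOR the ASCII codes of the payload characters:
  'G' = 0x47 → acc = 0x47
  'P' = 0x50 → acc = 0x17
  'R' = 0x52 → acc = 0x45
  'M' = 0x4D → acc = 0x08
  'C' = 0x43 → acc = 0x4B
  ',' = 0x2C → acc = 0x67
  '5' = 0x35 → acc = 0x52
  '1' = 0x31 → acc = 0x63
  '5' = 0x35 → acc = 0x56
  ',' = 0x2C → acc = 0x7A
  '8' = 0x38 → acc = 0x42
Checksum = 0x42.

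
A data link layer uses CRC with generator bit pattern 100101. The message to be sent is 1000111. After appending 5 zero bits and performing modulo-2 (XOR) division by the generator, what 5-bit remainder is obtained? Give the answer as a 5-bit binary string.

Append 5 zeros: 100011100000. Divide by 100101 (XOR where the leading bit is 1):
  pos 0: 100011 XOR 100101 = 000110
  pos 3: 110100 XOR 100101 = 010001
  pos 4: 100010 XOR 100101 = 000111
Remainder (last 5 bits) = 11100. This is the CRC / FCS.

11100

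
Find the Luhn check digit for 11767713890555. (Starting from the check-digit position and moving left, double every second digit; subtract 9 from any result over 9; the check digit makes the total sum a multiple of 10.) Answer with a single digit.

4

Partial digits right→left: 5 5 5 0 9 8 3 1 7 7 6 7 1 1
Double every second digit counting from the check-digit position (so the 1st, 3rd, 5th, ... of the partial from the right).
  doubled (with −9 where >9): 1 1 9 6 5 3 2 → sum 27
  kept as-is: 5 0 8 1 7 7 1 → sum 29
Total = 27 + 29 = 56.
Check digit = (10 − (56 mod 10)) mod 10 = 4.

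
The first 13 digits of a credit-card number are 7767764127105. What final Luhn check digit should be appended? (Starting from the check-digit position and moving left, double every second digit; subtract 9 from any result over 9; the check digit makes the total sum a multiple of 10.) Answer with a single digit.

4

Partial digits right→left: 5 0 1 7 2 1 4 6 7 7 6 7 7
Double every second digit counting from the check-digit position (so the 1st, 3rd, 5th, ... of the partial from the right).
  doubled (with −9 where >9): 1 2 4 8 5 3 5 → sum 28
  kept as-is: 0 7 1 6 7 7 → sum 28
Total = 28 + 28 = 56.
Check digit = (10 − (56 mod 10)) mod 10 = 4.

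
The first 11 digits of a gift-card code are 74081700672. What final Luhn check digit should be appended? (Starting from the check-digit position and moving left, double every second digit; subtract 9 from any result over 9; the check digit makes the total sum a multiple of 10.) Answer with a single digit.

0

Partial digits right→left: 2 7 6 0 0 7 1 8 0 4 7
Double every second digit counting from the check-digit position (so the 1st, 3rd, 5th, ... of the partial from the right).
  doubled (with −9 where >9): 4 3 0 2 0 5 → sum 14
  kept as-is: 7 0 7 8 4 → sum 26
Total = 14 + 26 = 40.
Check digit = (10 − (40 mod 10)) mod 10 = 0.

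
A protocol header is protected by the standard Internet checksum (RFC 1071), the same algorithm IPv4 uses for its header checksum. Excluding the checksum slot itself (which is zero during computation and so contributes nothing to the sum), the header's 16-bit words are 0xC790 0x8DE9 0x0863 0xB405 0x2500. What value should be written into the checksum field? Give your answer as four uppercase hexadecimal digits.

One's-complement addition (fold any carry out of bit 15 back into bit 0):
  0xC790 + 0x8DE9 = 0x15579 → wrap carry → 0x557A
  0x557A + 0x0863 = 0x05DDD
  0x5DDD + 0xB405 = 0x111E2 → wrap carry → 0x11E3
  0x11E3 + 0x2500 = 0x036E3
One's-complement sum = 0x36E3.
Checksum = ~0x36E3 & 0xFFFF = 0xC91C.

C91C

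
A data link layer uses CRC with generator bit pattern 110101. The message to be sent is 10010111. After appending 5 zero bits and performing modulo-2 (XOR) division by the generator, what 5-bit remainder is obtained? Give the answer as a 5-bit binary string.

00100

Append 5 zeros: 1001011100000. Divide by 110101 (XOR where the leading bit is 1):
  pos 0: 100101 XOR 110101 = 010000
  pos 1: 100001 XOR 110101 = 010100
  pos 2: 101001 XOR 110101 = 011100
  pos 3: 111000 XOR 110101 = 001101
  pos 5: 110100 XOR 110101 = 000001
Remainder (last 5 bits) = 00100. This is the CRC / FCS.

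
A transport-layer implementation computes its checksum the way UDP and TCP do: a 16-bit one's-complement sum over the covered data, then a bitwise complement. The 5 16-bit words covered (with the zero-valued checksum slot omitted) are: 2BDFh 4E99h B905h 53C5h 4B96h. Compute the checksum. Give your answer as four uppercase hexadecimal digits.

One's-complement addition (fold any carry out of bit 15 back into bit 0):
  0x2BDF + 0x4E99 = 0x07A78
  0x7A78 + 0xB905 = 0x1337D → wrap carry → 0x337E
  0x337E + 0x53C5 = 0x08743
  0x8743 + 0x4B96 = 0x0D2D9
One's-complement sum = 0xD2D9.
Checksum = ~0xD2D9 & 0xFFFF = 0x2D26.

2D26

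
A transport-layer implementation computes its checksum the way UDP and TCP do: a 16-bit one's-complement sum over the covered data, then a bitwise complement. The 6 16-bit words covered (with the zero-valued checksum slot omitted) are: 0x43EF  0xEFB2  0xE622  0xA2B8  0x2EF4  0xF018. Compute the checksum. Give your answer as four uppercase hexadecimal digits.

One's-complement addition (fold any carry out of bit 15 back into bit 0):
  0x43EF + 0xEFB2 = 0x133A1 → wrap carry → 0x33A2
  0x33A2 + 0xE622 = 0x119C4 → wrap carry → 0x19C5
  0x19C5 + 0xA2B8 = 0x0BC7D
  0xBC7D + 0x2EF4 = 0x0EB71
  0xEB71 + 0xF018 = 0x1DB89 → wrap carry → 0xDB8A
One's-complement sum = 0xDB8A.
Checksum = ~0xDB8A & 0xFFFF = 0x2475.

2475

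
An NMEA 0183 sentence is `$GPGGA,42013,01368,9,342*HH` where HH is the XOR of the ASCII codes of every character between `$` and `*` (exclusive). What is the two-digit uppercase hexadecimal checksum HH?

XOR the ASCII codes of the payload characters:
  'G' = 0x47 → acc = 0x47
  'P' = 0x50 → acc = 0x17
  'G' = 0x47 → acc = 0x50
  'G' = 0x47 → acc = 0x17
  'A' = 0x41 → acc = 0x56
  ',' = 0x2C → acc = 0x7A
  '4' = 0x34 → acc = 0x4E
  '2' = 0x32 → acc = 0x7C
  '0' = 0x30 → acc = 0x4C
  '1' = 0x31 → acc = 0x7D
  '3' = 0x33 → acc = 0x4E
  ',' = 0x2C → acc = 0x62
  '0' = 0x30 → acc = 0x52
  '1' = 0x31 → acc = 0x63
  '3' = 0x33 → acc = 0x50
  '6' = 0x36 → acc = 0x66
  '8' = 0x38 → acc = 0x5E
  ',' = 0x2C → acc = 0x72
  '9' = 0x39 → acc = 0x4B
  ',' = 0x2C → acc = 0x67
  '3' = 0x33 → acc = 0x54
  '4' = 0x34 → acc = 0x60
  '2' = 0x32 → acc = 0x52
Checksum = 0x52.

52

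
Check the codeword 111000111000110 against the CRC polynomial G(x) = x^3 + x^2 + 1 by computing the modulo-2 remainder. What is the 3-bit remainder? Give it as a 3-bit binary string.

111

Modulo-2 division of 111000111000110 by 1101:
  pos 0: 1110 XOR 1101 = 0011
  pos 2: 1100 XOR 1101 = 0001
  pos 5: 1111 XOR 1101 = 0010
  pos 7: 1000 XOR 1101 = 0101
  pos 8: 1010 XOR 1101 = 0111
  pos 9: 1111 XOR 1101 = 0010
  pos 11: 1010 XOR 1101 = 0111
Remainder = 111 (nonzero — an error is detected).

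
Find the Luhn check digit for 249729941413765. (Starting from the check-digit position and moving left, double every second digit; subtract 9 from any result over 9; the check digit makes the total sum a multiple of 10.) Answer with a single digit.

Partial digits right→left: 5 6 7 3 1 4 1 4 9 9 2 7 9 4 2
Double every second digit counting from the check-digit position (so the 1st, 3rd, 5th, ... of the partial from the right).
  doubled (with −9 where >9): 1 5 2 2 9 4 9 4 → sum 36
  kept as-is: 6 3 4 4 9 7 4 → sum 37
Total = 36 + 37 = 73.
Check digit = (10 − (73 mod 10)) mod 10 = 7.

7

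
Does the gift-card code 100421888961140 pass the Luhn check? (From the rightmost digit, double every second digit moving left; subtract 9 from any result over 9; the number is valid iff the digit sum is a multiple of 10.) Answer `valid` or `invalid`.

invalid

From the right, keep odd positions and double even positions (subtract 9 from any doubled value over 9):
  doubled (positions 2,4,...): 8 2 9 7 2 8 0 → sum 36
  kept (positions 1,3,...): 0 1 6 8 8 2 0 1 → sum 26
Total = 62.
62 mod 10 = 2, so the number is invalid.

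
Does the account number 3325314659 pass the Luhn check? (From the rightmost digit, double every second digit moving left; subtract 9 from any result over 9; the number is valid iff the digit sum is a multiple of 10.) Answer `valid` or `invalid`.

From the right, keep odd positions and double even positions (subtract 9 from any doubled value over 9):
  doubled (positions 2,4,...): 1 8 6 4 6 → sum 25
  kept (positions 1,3,...): 9 6 1 5 3 → sum 24
Total = 49.
49 mod 10 = 9, so the number is invalid.

invalid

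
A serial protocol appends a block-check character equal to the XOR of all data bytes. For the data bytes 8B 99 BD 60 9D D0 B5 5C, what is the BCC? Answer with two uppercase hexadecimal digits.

XOR the bytes together:
  start with 0x8B
  0x8B ⊕ 0x99 = 0x12
  0x12 ⊕ 0xBD = 0xAF
  0xAF ⊕ 0x60 = 0xCF
  0xCF ⊕ 0x9D = 0x52
  0x52 ⊕ 0xD0 = 0x82
  0x82 ⊕ 0xB5 = 0x37
  0x37 ⊕ 0x5C = 0x6B

6B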